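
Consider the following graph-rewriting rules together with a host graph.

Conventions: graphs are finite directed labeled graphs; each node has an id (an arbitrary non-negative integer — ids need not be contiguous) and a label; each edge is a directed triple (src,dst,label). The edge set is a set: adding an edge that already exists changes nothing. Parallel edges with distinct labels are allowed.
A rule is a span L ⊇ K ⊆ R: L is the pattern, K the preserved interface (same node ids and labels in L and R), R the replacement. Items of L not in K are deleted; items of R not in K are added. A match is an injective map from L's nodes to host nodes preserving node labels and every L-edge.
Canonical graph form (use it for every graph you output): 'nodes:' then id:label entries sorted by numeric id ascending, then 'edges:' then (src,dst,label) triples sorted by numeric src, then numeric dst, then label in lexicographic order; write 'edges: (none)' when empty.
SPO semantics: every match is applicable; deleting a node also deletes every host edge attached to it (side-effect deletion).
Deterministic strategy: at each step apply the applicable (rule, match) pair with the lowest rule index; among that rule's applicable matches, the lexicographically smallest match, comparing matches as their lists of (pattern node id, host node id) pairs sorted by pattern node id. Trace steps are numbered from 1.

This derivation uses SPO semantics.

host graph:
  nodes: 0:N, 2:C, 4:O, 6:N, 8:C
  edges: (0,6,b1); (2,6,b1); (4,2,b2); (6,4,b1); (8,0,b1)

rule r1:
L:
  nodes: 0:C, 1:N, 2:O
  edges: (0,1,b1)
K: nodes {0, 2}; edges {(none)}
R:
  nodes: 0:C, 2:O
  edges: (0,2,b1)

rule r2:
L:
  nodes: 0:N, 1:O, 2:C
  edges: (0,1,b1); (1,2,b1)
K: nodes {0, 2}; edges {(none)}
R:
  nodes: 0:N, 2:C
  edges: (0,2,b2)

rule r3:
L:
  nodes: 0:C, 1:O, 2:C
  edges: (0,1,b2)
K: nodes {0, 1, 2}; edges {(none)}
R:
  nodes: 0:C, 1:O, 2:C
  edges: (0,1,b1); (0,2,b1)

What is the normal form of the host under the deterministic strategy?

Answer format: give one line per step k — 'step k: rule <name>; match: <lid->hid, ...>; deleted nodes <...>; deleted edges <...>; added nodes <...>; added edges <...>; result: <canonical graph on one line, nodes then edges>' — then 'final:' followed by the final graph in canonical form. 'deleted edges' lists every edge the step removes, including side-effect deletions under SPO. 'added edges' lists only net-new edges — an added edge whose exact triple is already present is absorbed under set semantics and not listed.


step 1: rule r1; match: 0->2, 1->6, 2->4; deleted nodes 6; deleted edges (0,6,b1); (2,6,b1); (6,4,b1); added nodes (none); added edges (2,4,b1); result: nodes: 0:N, 2:C, 4:O, 8:C edges: (2,4,b1); (4,2,b2); (8,0,b1)
step 2: rule r1; match: 0->8, 1->0, 2->4; deleted nodes 0; deleted edges (8,0,b1); added nodes (none); added edges (8,4,b1); result: nodes: 2:C, 4:O, 8:C edges: (2,4,b1); (4,2,b2); (8,4,b1)
final:
nodes: 2:C, 4:O, 8:C
edges: (2,4,b1); (4,2,b2); (8,4,b1)


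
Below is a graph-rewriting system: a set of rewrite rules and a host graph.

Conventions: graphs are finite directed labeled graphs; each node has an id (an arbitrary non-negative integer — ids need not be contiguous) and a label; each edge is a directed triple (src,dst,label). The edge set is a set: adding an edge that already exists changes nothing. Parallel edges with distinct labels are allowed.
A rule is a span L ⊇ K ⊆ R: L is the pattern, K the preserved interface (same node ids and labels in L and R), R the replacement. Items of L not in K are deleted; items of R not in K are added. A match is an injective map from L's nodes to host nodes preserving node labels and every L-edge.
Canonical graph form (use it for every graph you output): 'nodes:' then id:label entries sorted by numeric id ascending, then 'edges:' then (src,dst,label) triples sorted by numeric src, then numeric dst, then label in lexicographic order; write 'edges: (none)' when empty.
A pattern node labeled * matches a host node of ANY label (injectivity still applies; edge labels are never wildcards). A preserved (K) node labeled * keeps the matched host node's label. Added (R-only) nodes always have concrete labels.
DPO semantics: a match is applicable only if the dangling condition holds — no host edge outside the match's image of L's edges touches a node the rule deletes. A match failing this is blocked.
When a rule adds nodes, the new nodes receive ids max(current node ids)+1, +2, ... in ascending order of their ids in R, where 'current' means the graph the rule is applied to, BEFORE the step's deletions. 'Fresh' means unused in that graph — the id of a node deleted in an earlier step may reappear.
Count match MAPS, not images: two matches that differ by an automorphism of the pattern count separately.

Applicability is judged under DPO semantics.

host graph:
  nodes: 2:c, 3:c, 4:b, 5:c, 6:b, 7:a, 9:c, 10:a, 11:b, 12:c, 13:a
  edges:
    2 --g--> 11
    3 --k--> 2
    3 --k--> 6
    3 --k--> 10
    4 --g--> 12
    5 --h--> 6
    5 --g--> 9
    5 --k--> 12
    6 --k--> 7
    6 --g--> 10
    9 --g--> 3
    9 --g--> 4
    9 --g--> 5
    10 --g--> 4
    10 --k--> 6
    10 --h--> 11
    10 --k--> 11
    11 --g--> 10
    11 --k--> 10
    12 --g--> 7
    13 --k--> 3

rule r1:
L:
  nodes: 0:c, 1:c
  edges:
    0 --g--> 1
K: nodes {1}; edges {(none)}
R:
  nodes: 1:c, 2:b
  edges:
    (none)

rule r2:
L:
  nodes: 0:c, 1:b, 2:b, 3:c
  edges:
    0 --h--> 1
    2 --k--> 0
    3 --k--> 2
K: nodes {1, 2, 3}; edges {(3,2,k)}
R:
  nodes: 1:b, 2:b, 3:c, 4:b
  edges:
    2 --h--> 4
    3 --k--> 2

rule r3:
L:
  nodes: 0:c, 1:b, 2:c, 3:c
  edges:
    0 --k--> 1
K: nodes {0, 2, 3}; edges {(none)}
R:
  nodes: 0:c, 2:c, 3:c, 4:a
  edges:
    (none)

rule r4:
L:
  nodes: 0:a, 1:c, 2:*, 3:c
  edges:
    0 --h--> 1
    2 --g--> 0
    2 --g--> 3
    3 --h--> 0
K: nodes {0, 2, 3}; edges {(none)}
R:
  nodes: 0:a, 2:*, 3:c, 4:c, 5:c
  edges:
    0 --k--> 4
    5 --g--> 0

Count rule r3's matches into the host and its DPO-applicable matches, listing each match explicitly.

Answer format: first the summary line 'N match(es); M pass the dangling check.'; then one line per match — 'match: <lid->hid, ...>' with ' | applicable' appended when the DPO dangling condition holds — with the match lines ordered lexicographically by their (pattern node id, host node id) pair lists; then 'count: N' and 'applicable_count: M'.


12 match(es); 0 pass the dangling check.
match: 0->3, 1->6, 2->2, 3->5
match: 0->3, 1->6, 2->2, 3->9
match: 0->3, 1->6, 2->2, 3->12
match: 0->3, 1->6, 2->5, 3->2
match: 0->3, 1->6, 2->5, 3->9
match: 0->3, 1->6, 2->5, 3->12
match: 0->3, 1->6, 2->9, 3->2
match: 0->3, 1->6, 2->9, 3->5
match: 0->3, 1->6, 2->9, 3->12
match: 0->3, 1->6, 2->12, 3->2
match: 0->3, 1->6, 2->12, 3->5
match: 0->3, 1->6, 2->12, 3->9
count: 12
applicable_count: 0


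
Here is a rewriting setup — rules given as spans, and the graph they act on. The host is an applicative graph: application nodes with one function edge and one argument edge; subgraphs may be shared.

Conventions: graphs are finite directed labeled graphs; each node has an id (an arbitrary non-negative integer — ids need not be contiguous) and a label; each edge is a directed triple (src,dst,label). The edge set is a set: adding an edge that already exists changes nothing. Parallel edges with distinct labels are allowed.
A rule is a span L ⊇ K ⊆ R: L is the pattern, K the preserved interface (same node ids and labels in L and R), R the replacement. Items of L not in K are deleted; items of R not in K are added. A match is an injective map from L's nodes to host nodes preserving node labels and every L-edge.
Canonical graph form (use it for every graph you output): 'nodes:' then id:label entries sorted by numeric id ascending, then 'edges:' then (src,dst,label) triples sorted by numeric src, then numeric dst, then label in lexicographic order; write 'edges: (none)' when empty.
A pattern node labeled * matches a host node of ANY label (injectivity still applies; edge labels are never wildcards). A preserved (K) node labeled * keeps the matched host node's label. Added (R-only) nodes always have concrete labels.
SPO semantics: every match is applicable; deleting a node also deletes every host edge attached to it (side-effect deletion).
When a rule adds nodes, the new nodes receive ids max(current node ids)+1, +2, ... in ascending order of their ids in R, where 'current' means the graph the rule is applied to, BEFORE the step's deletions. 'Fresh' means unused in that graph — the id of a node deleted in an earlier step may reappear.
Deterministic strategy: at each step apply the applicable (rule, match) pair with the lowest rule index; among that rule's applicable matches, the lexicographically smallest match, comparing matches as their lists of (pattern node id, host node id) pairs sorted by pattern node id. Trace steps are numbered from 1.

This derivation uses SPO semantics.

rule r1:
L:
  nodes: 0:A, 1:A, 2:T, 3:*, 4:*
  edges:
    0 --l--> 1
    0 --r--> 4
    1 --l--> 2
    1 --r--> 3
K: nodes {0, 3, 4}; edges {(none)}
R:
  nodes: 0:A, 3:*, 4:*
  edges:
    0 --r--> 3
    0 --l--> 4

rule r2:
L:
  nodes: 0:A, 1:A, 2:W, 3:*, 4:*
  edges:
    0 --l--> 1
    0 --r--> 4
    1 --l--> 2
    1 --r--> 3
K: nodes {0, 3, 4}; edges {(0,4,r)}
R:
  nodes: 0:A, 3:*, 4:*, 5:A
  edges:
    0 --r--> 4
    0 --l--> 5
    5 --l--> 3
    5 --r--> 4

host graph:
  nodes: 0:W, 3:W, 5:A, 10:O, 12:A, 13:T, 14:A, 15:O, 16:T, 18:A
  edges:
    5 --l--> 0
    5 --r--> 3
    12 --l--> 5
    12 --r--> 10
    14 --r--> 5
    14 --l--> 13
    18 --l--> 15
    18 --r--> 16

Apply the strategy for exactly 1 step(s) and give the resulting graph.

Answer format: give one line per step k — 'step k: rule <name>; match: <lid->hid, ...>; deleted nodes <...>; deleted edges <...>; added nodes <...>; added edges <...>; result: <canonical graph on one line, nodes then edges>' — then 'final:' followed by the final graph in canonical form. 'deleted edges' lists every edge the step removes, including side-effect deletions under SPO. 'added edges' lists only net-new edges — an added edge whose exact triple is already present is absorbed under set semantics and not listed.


step 1: rule r2; match: 0->12, 1->5, 2->0, 3->3, 4->10; deleted nodes 0, 5; deleted edges (5,0,l); (5,3,r); (12,5,l); (14,5,r); added nodes 19; added edges (12,19,l); (19,3,l); (19,10,r); result: nodes: 3:W, 10:O, 12:A, 13:T, 14:A, 15:O, 16:T, 18:A, 19:A edges: (12,10,r); (12,19,l); (14,13,l); (18,15,l); (18,16,r); (19,3,l); (19,10,r)
final:
nodes: 3:W, 10:O, 12:A, 13:T, 14:A, 15:O, 16:T, 18:A, 19:A
edges: (12,10,r); (12,19,l); (14,13,l); (18,15,l); (18,16,r); (19,3,l); (19,10,r)


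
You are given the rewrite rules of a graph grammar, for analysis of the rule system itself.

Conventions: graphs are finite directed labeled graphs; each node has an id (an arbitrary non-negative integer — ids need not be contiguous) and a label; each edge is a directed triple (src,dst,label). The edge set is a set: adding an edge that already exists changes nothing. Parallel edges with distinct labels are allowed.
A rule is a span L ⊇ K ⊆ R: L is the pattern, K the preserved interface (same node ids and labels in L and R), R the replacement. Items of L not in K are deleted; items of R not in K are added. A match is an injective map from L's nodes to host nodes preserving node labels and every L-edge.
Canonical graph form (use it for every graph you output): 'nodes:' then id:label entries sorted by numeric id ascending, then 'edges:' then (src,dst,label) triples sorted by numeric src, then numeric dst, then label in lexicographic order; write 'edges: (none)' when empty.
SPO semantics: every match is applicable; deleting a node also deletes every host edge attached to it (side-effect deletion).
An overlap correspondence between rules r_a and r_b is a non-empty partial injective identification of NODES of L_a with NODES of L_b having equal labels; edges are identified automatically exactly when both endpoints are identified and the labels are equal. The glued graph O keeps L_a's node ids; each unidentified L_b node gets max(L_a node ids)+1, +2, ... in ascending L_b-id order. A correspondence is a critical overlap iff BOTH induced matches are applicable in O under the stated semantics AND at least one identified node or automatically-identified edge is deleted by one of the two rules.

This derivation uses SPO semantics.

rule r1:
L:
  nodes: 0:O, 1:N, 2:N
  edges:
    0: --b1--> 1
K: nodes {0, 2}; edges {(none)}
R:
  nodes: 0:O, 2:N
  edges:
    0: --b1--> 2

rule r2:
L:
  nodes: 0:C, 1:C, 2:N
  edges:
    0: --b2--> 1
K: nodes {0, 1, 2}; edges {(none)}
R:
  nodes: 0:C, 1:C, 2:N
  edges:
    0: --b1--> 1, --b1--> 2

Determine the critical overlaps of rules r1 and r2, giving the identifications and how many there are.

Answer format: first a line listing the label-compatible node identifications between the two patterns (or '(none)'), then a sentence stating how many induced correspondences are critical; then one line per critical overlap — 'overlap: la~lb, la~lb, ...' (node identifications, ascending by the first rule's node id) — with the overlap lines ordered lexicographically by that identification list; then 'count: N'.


label-compatible node identifications between L(r1) and L(r2): 1~2, 2~2
1 of the induced correspondences is a critical overlap of r1 and r2.
overlap: 1~2
count: 1


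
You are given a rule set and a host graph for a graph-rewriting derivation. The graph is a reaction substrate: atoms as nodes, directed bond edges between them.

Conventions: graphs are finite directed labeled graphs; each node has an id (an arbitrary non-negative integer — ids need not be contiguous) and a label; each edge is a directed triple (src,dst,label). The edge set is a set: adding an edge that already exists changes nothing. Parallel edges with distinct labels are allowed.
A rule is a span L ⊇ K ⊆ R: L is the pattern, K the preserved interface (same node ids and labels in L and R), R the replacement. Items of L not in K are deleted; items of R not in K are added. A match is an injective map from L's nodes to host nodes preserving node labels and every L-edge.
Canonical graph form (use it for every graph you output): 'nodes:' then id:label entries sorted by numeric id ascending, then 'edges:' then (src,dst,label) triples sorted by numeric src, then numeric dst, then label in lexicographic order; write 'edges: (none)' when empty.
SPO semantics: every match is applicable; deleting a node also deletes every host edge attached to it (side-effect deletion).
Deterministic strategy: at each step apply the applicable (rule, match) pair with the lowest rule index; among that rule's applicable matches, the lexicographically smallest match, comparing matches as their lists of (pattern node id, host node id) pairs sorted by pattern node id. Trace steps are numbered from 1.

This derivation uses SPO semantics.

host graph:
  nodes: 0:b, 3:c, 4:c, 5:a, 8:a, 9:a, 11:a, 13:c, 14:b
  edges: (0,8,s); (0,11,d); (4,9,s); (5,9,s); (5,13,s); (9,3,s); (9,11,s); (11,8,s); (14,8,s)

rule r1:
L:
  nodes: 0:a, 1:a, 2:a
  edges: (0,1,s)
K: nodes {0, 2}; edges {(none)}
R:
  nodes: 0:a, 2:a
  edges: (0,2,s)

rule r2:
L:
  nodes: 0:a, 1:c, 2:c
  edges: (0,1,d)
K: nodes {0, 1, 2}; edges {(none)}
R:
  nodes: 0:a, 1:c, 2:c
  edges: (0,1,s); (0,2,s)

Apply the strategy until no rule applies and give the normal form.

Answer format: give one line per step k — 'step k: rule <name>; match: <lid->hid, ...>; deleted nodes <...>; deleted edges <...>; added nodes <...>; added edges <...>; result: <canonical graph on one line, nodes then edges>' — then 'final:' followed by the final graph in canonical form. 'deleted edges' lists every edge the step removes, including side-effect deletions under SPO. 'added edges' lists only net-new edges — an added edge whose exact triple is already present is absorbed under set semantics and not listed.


step 1: rule r1; match: 0->5, 1->9, 2->8; deleted nodes 9; deleted edges (4,9,s); (5,9,s); (9,3,s); (9,11,s); added nodes (none); added edges (5,8,s); result: nodes: 0:b, 3:c, 4:c, 5:a, 8:a, 11:a, 13:c, 14:b edges: (0,8,s); (0,11,d); (5,8,s); (5,13,s); (11,8,s); (14,8,s)
step 2: rule r1; match: 0->5, 1->8, 2->11; deleted nodes 8; deleted edges (0,8,s); (5,8,s); (11,8,s); (14,8,s); added nodes (none); added edges (5,11,s); result: nodes: 0:b, 3:c, 4:c, 5:a, 11:a, 13:c, 14:b edges: (0,11,d); (5,11,s); (5,13,s)
final:
nodes: 0:b, 3:c, 4:c, 5:a, 11:a, 13:c, 14:b
edges: (0,11,d); (5,11,s); (5,13,s)


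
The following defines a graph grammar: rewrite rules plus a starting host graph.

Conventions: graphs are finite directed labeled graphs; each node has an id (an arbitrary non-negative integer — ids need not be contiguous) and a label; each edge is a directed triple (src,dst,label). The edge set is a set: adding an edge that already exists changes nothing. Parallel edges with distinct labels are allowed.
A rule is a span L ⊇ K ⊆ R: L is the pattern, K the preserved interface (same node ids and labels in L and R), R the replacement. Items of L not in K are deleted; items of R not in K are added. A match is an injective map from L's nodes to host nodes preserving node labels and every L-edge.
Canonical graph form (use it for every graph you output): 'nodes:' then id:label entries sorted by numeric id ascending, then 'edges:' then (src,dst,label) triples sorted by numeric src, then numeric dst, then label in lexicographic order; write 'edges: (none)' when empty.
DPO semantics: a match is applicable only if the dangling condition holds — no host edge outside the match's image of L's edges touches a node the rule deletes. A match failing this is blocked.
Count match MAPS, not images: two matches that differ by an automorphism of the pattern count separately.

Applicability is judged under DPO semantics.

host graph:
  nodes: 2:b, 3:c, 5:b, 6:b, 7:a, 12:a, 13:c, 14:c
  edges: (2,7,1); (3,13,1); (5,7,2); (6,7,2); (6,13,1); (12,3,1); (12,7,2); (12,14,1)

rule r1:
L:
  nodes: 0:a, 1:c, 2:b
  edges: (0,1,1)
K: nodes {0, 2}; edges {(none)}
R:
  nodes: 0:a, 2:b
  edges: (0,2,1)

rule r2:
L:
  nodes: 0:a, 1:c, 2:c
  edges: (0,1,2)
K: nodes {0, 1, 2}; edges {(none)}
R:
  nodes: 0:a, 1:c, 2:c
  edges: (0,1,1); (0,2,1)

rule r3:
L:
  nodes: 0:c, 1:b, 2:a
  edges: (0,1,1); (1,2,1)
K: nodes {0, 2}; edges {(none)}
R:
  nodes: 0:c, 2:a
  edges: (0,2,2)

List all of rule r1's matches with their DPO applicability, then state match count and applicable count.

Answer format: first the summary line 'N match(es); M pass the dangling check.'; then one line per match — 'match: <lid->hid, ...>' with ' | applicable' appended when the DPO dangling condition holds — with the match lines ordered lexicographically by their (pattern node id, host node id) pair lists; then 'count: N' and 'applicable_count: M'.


6 match(es); 3 pass the dangling check.
match: 0->12, 1->3, 2->2
match: 0->12, 1->3, 2->5
match: 0->12, 1->3, 2->6
match: 0->12, 1->14, 2->2 | applicable
match: 0->12, 1->14, 2->5 | applicable
match: 0->12, 1->14, 2->6 | applicable
count: 6
applicable_count: 3


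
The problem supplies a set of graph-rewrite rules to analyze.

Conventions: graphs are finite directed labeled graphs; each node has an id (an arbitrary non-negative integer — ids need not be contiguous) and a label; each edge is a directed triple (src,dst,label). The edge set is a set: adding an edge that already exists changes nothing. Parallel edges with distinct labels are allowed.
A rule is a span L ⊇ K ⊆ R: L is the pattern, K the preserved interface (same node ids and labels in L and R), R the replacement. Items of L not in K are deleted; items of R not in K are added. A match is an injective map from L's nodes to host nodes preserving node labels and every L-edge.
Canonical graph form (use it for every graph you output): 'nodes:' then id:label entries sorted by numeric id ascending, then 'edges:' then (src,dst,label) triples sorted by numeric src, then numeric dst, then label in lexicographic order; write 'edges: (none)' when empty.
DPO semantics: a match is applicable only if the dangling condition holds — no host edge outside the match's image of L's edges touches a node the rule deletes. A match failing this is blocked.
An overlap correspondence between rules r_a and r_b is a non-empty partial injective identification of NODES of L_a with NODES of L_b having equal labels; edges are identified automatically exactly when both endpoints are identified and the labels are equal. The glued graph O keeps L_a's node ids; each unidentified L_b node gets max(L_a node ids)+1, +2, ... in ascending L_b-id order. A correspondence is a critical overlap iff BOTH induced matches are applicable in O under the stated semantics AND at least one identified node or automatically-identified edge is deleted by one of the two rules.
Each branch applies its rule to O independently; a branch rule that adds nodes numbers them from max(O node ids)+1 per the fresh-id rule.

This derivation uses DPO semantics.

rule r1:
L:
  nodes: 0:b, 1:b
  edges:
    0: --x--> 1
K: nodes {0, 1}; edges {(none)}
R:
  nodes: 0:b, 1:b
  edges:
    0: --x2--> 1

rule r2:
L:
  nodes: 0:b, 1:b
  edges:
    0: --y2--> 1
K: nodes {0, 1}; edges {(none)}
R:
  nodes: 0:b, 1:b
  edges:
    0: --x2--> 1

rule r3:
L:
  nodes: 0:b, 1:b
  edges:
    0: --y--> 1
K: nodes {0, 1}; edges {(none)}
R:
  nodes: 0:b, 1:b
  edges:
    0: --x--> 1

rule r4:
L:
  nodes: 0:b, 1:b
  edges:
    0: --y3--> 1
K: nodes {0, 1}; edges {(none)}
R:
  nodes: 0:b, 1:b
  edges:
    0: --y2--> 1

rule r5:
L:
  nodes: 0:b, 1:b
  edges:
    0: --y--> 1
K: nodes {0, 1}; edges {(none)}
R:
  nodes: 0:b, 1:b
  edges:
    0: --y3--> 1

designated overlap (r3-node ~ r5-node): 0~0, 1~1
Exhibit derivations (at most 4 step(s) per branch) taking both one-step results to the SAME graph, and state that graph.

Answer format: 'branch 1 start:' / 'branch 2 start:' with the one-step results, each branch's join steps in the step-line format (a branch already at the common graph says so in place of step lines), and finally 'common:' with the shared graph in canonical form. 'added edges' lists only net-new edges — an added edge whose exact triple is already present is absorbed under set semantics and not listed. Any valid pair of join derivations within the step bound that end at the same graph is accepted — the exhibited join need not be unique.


branch 1 start:
nodes: 0:b, 1:b
edges: (0,1,x)
branch 2 start:
nodes: 0:b, 1:b
edges: (0,1,y3)
branch 1 step 1: rule r1; match: 0->0, 1->1; deleted nodes (none); deleted edges (0,1,x); added nodes (none); added edges (0,1,x2); result: nodes: 0:b, 1:b edges: (0,1,x2)
branch 2 step 1: rule r4; match: 0->0, 1->1; deleted nodes (none); deleted edges (0,1,y3); added nodes (none); added edges (0,1,y2); result: nodes: 0:b, 1:b edges: (0,1,y2)
branch 2 step 2: rule r2; match: 0->0, 1->1; deleted nodes (none); deleted edges (0,1,y2); added nodes (none); added edges (0,1,x2); result: nodes: 0:b, 1:b edges: (0,1,x2)
common:
nodes: 0:b, 1:b
edges: (0,1,x2)


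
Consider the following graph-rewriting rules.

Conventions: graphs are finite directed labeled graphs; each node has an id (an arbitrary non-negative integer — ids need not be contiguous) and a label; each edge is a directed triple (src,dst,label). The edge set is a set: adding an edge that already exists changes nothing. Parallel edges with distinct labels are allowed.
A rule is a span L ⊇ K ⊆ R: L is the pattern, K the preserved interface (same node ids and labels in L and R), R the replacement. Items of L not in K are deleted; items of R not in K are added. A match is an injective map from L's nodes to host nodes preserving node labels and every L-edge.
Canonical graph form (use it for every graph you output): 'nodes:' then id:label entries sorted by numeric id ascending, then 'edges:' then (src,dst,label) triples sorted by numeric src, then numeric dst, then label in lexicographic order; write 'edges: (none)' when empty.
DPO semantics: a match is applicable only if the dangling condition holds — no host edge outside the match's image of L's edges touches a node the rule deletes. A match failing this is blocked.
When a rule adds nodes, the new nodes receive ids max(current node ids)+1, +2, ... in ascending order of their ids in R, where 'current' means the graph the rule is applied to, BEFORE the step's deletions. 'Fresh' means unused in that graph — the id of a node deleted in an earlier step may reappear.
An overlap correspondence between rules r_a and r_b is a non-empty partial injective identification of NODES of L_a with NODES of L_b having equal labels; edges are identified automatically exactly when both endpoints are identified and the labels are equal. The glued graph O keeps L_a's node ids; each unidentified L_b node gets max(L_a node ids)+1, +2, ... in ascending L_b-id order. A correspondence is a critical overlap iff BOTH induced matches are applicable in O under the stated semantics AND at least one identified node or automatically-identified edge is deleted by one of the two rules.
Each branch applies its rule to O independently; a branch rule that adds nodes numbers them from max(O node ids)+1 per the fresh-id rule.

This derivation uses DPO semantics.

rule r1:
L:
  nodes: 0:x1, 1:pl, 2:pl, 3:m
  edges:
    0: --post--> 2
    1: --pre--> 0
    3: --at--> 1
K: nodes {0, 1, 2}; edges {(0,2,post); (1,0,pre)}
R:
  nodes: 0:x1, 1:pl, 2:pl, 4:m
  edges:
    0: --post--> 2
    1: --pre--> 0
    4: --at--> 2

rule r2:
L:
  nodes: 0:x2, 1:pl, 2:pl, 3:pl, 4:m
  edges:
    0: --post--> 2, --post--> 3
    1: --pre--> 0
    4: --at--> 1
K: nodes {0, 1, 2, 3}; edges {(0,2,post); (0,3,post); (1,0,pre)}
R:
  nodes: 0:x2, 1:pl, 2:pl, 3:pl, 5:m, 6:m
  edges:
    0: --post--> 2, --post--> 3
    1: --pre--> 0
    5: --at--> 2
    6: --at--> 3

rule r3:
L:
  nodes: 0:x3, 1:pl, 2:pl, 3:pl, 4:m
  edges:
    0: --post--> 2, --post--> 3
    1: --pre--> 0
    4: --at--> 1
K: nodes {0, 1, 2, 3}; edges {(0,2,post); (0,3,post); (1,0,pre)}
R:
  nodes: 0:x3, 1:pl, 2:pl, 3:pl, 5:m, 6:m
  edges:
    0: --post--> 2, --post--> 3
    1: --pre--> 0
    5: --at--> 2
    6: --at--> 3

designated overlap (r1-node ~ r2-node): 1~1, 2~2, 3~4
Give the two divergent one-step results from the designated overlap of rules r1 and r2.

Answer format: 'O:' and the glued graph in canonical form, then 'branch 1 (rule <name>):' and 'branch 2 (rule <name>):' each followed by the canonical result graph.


O:
nodes: 0:x1, 1:pl, 2:pl, 3:m, 4:x2, 5:pl
edges: (0,2,post); (1,0,pre); (1,4,pre); (3,1,at); (4,2,post); (4,5,post)
branch 1 (rule r1):
nodes: 0:x1, 1:pl, 2:pl, 4:x2, 5:pl, 6:m
edges: (0,2,post); (1,0,pre); (1,4,pre); (4,2,post); (4,5,post); (6,2,at)
branch 2 (rule r2):
nodes: 0:x1, 1:pl, 2:pl, 4:x2, 5:pl, 6:m, 7:m
edges: (0,2,post); (1,0,pre); (1,4,pre); (4,2,post); (4,5,post); (6,2,at); (7,5,at)


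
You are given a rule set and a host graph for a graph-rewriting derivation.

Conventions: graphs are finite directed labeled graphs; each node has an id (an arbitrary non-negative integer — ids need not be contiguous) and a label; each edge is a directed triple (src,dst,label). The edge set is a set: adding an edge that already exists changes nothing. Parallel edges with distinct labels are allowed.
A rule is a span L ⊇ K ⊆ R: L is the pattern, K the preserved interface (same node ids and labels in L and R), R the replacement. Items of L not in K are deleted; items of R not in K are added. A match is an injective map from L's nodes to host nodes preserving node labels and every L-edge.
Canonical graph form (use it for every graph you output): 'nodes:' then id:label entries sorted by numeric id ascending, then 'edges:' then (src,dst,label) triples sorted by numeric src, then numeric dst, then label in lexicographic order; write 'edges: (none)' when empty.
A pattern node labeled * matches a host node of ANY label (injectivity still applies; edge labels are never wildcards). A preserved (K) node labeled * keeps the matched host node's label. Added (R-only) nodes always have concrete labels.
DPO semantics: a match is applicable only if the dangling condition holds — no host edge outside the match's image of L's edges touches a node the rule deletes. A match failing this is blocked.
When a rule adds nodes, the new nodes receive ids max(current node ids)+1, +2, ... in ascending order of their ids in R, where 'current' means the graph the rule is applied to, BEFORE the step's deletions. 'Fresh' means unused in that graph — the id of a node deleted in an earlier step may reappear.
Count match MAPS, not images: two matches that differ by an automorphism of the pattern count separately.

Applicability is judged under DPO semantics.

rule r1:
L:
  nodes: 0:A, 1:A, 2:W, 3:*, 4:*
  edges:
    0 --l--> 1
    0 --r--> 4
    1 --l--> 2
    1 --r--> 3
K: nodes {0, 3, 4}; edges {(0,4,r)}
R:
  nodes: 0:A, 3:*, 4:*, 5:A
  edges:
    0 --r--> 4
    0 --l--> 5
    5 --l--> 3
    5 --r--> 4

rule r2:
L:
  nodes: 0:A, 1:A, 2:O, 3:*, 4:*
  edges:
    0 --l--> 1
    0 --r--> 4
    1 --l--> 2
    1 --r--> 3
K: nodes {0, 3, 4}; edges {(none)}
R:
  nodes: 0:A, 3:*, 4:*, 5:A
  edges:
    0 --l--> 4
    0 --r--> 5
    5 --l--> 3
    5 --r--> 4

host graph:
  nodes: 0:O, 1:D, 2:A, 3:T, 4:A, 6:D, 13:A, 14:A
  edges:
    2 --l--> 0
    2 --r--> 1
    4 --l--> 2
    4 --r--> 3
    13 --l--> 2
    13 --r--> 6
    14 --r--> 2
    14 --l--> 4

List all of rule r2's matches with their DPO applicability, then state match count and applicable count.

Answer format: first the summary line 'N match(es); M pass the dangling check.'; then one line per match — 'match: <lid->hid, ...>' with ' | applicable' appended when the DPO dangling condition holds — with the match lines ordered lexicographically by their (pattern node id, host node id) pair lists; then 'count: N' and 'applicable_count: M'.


2 match(es); 0 pass the dangling check.
match: 0->4, 1->2, 2->0, 3->1, 4->3
match: 0->13, 1->2, 2->0, 3->1, 4->6
count: 2
applicable_count: 0


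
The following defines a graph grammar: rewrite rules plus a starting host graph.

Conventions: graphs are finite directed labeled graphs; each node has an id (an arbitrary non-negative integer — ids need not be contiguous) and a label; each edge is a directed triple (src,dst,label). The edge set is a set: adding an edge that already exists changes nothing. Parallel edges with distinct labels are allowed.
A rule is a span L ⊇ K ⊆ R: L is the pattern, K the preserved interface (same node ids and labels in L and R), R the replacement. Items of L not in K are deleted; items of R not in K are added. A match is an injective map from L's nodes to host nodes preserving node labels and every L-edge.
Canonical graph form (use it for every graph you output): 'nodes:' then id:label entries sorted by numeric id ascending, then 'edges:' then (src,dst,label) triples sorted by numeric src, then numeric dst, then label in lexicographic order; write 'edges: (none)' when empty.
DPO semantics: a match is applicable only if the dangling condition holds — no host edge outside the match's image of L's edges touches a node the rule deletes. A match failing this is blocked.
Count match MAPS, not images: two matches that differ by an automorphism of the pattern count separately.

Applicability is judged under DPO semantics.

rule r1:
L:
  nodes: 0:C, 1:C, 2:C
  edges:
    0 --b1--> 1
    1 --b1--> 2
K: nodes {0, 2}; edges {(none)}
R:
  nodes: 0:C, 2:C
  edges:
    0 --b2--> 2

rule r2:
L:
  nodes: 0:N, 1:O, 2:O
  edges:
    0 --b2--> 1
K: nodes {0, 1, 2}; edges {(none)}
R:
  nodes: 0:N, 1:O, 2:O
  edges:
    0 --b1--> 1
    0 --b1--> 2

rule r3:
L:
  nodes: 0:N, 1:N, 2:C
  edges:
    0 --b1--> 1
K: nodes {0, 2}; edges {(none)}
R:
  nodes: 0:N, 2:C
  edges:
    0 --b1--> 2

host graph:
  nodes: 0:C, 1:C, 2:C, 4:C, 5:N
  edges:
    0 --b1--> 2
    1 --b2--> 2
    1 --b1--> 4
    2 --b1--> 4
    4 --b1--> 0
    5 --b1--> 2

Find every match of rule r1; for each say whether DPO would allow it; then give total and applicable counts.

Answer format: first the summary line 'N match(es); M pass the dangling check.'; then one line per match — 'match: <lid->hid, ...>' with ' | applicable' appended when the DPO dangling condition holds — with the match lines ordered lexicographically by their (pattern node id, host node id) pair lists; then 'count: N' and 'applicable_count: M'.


4 match(es); 1 pass the dangling check.
match: 0->0, 1->2, 2->4
match: 0->1, 1->4, 2->0
match: 0->2, 1->4, 2->0
match: 0->4, 1->0, 2->2 | applicable
count: 4
applicable_count: 1


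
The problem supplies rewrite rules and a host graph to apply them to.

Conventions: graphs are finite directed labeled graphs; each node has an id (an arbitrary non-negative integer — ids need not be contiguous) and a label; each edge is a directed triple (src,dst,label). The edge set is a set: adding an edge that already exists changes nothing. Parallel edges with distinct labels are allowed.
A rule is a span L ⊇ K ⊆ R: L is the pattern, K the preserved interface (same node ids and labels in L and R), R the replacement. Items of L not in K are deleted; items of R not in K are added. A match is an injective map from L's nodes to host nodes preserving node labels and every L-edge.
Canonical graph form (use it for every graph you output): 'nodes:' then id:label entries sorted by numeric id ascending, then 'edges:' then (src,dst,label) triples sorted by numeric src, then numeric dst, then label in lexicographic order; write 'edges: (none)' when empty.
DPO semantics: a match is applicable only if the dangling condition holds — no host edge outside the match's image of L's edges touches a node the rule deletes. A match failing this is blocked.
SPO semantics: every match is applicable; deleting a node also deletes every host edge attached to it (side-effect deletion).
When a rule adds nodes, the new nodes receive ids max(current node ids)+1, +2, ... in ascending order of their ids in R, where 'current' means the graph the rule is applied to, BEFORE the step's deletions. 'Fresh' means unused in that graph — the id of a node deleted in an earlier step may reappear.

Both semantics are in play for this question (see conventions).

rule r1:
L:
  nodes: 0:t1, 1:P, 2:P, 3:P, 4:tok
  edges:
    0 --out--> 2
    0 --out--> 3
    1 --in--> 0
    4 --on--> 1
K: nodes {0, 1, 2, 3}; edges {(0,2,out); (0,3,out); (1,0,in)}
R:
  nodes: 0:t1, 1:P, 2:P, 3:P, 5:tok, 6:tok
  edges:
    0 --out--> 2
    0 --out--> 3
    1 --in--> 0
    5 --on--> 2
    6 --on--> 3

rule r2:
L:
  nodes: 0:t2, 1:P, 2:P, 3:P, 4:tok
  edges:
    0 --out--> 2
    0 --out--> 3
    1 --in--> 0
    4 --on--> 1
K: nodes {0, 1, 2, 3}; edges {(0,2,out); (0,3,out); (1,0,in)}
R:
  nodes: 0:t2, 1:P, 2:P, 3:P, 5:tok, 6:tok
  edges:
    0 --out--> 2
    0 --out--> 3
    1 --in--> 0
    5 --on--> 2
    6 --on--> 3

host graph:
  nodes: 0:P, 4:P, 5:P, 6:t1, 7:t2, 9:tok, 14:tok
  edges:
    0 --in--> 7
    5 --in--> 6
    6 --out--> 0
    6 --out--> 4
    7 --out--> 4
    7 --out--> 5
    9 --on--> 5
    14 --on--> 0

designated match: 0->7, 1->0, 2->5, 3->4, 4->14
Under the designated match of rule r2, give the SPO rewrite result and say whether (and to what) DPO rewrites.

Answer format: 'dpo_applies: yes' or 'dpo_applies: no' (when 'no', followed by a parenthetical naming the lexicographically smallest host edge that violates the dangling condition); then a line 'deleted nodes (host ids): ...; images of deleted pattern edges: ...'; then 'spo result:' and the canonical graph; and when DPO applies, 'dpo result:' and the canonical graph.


dpo_applies: yes
deleted nodes (host ids): 14; images of deleted pattern edges: (14,0,on)
spo result:
nodes: 0:P, 4:P, 5:P, 6:t1, 7:t2, 9:tok, 15:tok, 16:tok
edges: (0,7,in); (5,6,in); (6,0,out); (6,4,out); (7,4,out); (7,5,out); (9,5,on); (15,5,on); (16,4,on)
dpo result:
nodes: 0:P, 4:P, 5:P, 6:t1, 7:t2, 9:tok, 15:tok, 16:tok
edges: (0,7,in); (5,6,in); (6,0,out); (6,4,out); (7,4,out); (7,5,out); (9,5,on); (15,5,on); (16,4,on)


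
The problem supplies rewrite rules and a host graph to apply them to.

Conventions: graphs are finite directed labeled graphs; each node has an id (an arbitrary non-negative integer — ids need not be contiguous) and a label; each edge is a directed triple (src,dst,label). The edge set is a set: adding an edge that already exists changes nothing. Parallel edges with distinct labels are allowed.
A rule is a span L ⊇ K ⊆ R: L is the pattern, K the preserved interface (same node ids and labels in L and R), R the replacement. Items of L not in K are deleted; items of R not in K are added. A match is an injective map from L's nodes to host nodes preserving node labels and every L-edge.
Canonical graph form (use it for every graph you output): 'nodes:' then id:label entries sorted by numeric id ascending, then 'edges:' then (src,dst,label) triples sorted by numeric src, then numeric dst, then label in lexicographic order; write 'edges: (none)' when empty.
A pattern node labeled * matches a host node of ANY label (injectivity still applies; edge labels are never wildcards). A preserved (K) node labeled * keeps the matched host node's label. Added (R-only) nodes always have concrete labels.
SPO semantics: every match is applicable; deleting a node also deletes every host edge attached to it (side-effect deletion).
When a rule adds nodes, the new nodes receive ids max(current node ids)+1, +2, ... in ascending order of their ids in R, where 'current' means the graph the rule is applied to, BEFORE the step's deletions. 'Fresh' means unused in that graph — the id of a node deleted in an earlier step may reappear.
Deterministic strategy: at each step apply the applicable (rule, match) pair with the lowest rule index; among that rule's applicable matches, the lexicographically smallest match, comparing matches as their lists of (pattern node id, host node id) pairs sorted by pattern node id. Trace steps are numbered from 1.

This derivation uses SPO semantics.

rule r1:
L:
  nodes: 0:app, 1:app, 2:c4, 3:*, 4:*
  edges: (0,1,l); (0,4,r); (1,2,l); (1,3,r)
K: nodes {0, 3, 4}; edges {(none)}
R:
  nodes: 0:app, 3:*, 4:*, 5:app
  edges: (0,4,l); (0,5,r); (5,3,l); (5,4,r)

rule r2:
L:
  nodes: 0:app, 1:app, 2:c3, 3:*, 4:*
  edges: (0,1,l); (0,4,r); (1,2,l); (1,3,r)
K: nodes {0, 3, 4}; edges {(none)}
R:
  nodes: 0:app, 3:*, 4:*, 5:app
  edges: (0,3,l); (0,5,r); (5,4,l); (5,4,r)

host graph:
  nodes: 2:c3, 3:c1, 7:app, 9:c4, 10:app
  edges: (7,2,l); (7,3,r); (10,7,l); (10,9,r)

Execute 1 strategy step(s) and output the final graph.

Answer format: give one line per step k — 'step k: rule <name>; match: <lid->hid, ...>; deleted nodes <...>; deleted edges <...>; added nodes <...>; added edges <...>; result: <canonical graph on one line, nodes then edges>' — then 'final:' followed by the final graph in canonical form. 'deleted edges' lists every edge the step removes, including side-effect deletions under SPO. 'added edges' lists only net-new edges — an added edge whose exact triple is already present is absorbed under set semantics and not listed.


step 1: rule r2; match: 0->10, 1->7, 2->2, 3->3, 4->9; deleted nodes 2, 7; deleted edges (7,2,l); (7,3,r); (10,7,l); (10,9,r); added nodes 11; added edges (10,3,l); (10,11,r); (11,9,l); (11,9,r); result: nodes: 3:c1, 9:c4, 10:app, 11:app edges: (10,3,l); (10,11,r); (11,9,l); (11,9,r)
final:
nodes: 3:c1, 9:c4, 10:app, 11:app
edges: (10,3,l); (10,11,r); (11,9,l); (11,9,r)


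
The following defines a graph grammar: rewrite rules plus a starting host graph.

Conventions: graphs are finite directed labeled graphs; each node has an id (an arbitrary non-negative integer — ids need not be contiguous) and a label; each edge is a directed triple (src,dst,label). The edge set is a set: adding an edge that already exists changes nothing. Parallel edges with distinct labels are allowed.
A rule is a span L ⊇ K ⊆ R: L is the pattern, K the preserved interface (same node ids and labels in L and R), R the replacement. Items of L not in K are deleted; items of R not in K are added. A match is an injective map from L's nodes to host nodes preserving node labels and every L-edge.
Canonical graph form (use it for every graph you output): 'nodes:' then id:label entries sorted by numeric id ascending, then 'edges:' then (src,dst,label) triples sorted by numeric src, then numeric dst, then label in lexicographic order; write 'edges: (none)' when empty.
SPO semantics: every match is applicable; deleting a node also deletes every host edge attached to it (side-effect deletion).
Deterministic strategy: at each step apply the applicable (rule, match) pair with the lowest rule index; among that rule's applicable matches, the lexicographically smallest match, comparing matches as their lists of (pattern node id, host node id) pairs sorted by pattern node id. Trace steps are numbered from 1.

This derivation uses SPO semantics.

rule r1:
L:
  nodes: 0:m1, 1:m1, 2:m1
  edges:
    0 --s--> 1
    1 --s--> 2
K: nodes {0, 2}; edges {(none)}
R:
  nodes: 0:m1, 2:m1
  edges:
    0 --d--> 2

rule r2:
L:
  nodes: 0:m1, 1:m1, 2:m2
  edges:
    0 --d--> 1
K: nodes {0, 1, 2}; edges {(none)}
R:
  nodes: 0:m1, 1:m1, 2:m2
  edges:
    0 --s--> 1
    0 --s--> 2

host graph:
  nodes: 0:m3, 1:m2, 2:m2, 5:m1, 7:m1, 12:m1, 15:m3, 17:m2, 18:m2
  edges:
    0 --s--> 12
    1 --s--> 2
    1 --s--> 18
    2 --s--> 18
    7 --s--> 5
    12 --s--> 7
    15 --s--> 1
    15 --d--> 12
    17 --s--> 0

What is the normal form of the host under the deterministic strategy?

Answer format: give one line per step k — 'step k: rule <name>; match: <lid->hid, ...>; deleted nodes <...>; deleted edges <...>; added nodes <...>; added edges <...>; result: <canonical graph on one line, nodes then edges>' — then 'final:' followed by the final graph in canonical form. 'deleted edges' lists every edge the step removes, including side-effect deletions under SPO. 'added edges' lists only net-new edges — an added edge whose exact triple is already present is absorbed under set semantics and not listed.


step 1: rule r1; match: 0->12, 1->7, 2->5; deleted nodes 7; deleted edges (7,5,s); (12,7,s); added nodes (none); added edges (12,5,d); result: nodes: 0:m3, 1:m2, 2:m2, 5:m1, 12:m1, 15:m3, 17:m2, 18:m2 edges: (0,12,s); (1,2,s); (1,18,s); (2,18,s); (12,5,d); (15,1,s); (15,12,d); (17,0,s)
step 2: rule r2; match: 0->12, 1->5, 2->1; deleted nodes (none); deleted edges (12,5,d); added nodes (none); added edges (12,1,s); (12,5,s); result: nodes: 0:m3, 1:m2, 2:m2, 5:m1, 12:m1, 15:m3, 17:m2, 18:m2 edges: (0,12,s); (1,2,s); (1,18,s); (2,18,s); (12,1,s); (12,5,s); (15,1,s); (15,12,d); (17,0,s)
final:
nodes: 0:m3, 1:m2, 2:m2, 5:m1, 12:m1, 15:m3, 17:m2, 18:m2
edges: (0,12,s); (1,2,s); (1,18,s); (2,18,s); (12,1,s); (12,5,s); (15,1,s); (15,12,d); (17,0,s)
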